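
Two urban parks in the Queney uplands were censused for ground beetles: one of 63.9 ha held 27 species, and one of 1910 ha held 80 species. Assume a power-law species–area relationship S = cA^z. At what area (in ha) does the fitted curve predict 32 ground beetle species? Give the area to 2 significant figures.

z = ln(80/27) / ln(1910/63.9) = 1.0862 / 3.3975 = 0.3197
c = 27 / 63.9^0.3197 = 27 / 3.778 = 7.147
A = (32/7.147)^(1/0.3197) ⇒ ln A = ln(4.477)/0.3197 = 4.6888
A = e^4.6888 ≈ 108.7 ha

110 ha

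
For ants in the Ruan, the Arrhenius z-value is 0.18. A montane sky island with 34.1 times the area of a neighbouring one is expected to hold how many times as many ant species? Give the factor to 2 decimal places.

S₂/S₁ = (A₂/A₁)^z = 34.1^0.18
ln(S₂/S₁) = 0.18 × ln 34.1 = 0.18 × 3.5293 = 0.6353
S₂/S₁ = e^0.6353 ≈ 1.888

1.89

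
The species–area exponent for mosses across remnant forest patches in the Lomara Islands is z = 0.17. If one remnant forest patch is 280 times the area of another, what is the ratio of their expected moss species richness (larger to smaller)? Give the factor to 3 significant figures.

S₂/S₁ = (A₂/A₁)^z = 280^0.17
ln(S₂/S₁) = 0.17 × ln 280 = 0.17 × 5.6348 = 0.9579
S₂/S₁ = e^0.9579 ≈ 2.606

2.61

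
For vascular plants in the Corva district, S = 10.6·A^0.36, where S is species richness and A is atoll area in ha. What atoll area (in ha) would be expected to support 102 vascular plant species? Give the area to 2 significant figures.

540 ha

102 = 10.6 × A^0.36  ⇒  A^0.36 = 102/10.6 = 9.623
ln A = ln(9.623) / 0.36 = 2.2641 / 0.36 = 6.2892
A = e^6.2892 ≈ 538.7 ha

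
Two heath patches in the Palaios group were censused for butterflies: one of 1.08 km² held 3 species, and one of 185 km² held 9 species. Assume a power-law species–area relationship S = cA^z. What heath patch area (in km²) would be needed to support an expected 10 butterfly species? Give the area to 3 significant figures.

z = ln(9/3) / ln(185/1.08) = 1.0986 / 5.1434 = 0.2136
c = 3 / 1.08^0.2136 = 3 / 1.017 = 2.951
A = (10/2.951)^(1/0.2136) ⇒ ln A = ln(3.389)/0.2136 = 5.7136
A = e^5.7136 ≈ 303 km²

303 km²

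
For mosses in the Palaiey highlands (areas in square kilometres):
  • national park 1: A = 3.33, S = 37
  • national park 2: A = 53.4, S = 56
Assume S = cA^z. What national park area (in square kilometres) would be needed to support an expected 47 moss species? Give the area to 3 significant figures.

16.5 square kilometres

z = ln(56/37) / ln(53.4/3.33) = 0.4144 / 2.7748 = 0.1494
c = 37 / 3.33^0.1494 = 37 / 1.197 = 30.92
A = (47/30.92)^(1/0.1494) ⇒ ln A = ln(1.52)/0.1494 = 2.8047
A = e^2.8047 ≈ 16.52 square kilometres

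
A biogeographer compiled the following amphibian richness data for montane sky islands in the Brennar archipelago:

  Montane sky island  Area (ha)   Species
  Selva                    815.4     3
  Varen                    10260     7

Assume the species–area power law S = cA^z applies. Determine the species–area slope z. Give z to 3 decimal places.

0.335

Taking logs: ln S = ln c + z ln A, so z = (ln S₂ − ln S₁)/(ln A₂ − ln A₁).
z = ln(7/3) / ln(10260/815.4) = ln(2.333) / ln(12.58) = 0.8473 / 2.5323 = 0.3346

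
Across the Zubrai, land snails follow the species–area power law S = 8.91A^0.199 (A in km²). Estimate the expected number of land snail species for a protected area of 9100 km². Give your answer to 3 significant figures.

54.7

S = 8.91 × 9100^0.199
ln S = ln 8.91 + 0.199 × ln 9100 = 2.1872 + 0.199 × 9.1160 = 4.0013
S = e^4.0013 ≈ 54.67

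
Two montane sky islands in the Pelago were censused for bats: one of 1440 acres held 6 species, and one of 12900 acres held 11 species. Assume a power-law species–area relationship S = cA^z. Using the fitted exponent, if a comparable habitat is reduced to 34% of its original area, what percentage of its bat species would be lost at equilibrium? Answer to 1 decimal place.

25.8%

z = ln(11/6) / ln(12900/1440) = 0.6061 / 2.1926 = 0.2764
S_new/S_old = (A_new/A_old)^z = 0.34^0.2764 = exp(0.2764 × -1.0788) = 0.7421
Fraction lost = 1 − 0.7421 = 0.2579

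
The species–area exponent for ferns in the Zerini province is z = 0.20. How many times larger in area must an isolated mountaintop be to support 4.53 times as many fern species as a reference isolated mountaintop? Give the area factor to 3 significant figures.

1910

(A₂/A₁)^0.2 = 4.53, so A₂/A₁ = 4.53^(1/0.2) = 4.53^5
ln(A₂/A₁) = ln 4.53 / 0.2 = 1.5107 / 0.2 = 7.5536
A₂/A₁ = e^7.5536 ≈ 1908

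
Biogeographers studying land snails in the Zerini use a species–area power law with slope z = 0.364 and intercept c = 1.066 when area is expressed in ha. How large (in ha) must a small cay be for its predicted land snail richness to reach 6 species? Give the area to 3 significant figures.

6 = 1.066 × A^0.364  ⇒  A^0.364 = 6/1.066 = 5.629
ln A = ln(5.629) / 0.364 = 1.7278 / 0.364 = 4.7468
A = e^4.7468 ≈ 115.2 ha

115 ha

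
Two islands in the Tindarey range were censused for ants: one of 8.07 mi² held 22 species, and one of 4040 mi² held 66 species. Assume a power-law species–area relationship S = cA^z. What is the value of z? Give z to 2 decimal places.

Taking logs: ln S = ln c + z ln A, so z = (ln S₂ − ln S₁)/(ln A₂ − ln A₁).
z = ln(66/22) / ln(4040/8.07) = ln(3) / ln(500.6) = 1.0986 / 6.2158 = 0.1767

0.18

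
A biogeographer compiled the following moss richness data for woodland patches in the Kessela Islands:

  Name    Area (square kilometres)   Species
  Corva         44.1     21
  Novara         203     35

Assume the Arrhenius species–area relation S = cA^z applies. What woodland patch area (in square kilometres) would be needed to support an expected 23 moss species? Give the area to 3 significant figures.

57.9 square kilometres

z = ln(35/21) / ln(203/44.1) = 0.5108 / 1.5267 = 0.3346
c = 21 / 44.1^0.3346 = 21 / 3.55 = 5.916
A = (23/5.916)^(1/0.3346) ⇒ ln A = ln(3.888)/0.3346 = 4.0584
A = e^4.0584 ≈ 57.88 square kilometres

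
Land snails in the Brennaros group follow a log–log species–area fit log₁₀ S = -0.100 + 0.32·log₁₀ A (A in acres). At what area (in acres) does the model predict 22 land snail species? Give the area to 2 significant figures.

32000 acres

22 = 0.7943 × A^0.32  ⇒  A^0.32 = 22/0.7943 = 27.7
ln A = ln(27.7) / 0.32 = 3.3213 / 0.32 = 10.3791
A = e^10.3791 ≈ 32179 acres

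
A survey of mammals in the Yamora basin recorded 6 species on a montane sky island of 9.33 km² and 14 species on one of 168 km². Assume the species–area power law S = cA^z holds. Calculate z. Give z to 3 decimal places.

0.293

Taking logs: ln S = ln c + z ln A, so z = (ln S₂ − ln S₁)/(ln A₂ − ln A₁).
z = ln(14/6) / ln(168/9.33) = ln(2.333) / ln(18.01) = 0.8473 / 2.8907 = 0.2931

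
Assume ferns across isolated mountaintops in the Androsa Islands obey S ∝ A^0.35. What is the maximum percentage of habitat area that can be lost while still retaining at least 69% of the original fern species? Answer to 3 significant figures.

65.4%

Need (A_new/A_old)^0.35 = 0.69, so A_new/A_old = 0.69^(1/0.35) = 0.69^2.857
ln(A_new/A_old) = ln 0.69 / 0.35 = -0.3711 / 0.35 = -1.0602
A_new/A_old = e^-1.0602 ≈ 0.3464
Fraction that can be lost = 1 − 0.3464 = 0.6536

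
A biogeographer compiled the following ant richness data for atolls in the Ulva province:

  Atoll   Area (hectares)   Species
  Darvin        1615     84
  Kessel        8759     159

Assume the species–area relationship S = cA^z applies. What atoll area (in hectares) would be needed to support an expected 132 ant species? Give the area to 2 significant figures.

5300 hectares

z = ln(159/84) / ln(8759/1615) = 0.6381 / 1.6907 = 0.3774
c = 84 / 1615^0.3774 = 84 / 16.25 = 5.17
A = (132/5.17)^(1/0.3774) ⇒ ln A = ln(25.53)/0.3774 = 8.5847
A = e^8.5847 ≈ 5349 hectares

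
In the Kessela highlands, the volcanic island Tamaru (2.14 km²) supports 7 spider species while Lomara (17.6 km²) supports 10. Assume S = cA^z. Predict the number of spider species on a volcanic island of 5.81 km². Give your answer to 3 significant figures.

8.29

z = ln(10/7) / ln(17.6/2.14) = 0.3567 / 2.1071 = 0.1693
c = 7 / 2.14^0.1693 = 7 / 1.137 = 6.154
S₃ = 6.154 × 5.81^0.1693 = 6.154 × 1.347 ≈ 8.289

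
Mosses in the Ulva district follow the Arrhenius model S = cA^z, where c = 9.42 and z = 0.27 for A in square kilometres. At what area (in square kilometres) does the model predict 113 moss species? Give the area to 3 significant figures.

9920 square kilometres

113 = 9.42 × A^0.27  ⇒  A^0.27 = 113/9.42 = 12
ln A = ln(12) / 0.27 = 2.4846 / 0.27 = 9.2020
A = e^9.2020 ≈ 9917 square kilometres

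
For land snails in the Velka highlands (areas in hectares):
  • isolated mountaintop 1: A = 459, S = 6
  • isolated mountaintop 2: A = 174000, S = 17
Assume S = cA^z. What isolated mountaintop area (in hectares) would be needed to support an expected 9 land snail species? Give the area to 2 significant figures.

4600 hectares

z = ln(17/6) / ln(174000/459) = 1.0415 / 5.9378 = 0.1754
c = 6 / 459^0.1754 = 6 / 2.93 = 2.048
A = (9/2.048)^(1/0.1754) ⇒ ln A = ln(4.395)/0.1754 = 8.4408
A = e^8.4408 ≈ 4632 hectares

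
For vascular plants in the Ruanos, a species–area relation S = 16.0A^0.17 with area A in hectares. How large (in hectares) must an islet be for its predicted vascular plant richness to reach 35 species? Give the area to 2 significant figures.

100 hectares

35 = 16 × A^0.17  ⇒  A^0.17 = 35/16 = 2.188
ln A = ln(2.188) / 0.17 = 0.7828 / 0.17 = 4.6045
A = e^4.6045 ≈ 99.93 hectares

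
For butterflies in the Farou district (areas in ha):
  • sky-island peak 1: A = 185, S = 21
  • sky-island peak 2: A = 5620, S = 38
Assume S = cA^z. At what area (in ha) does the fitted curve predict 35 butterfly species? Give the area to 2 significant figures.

3500 ha

z = ln(38/21) / ln(5620/185) = 0.5931 / 3.4137 = 0.1737
c = 21 / 185^0.1737 = 21 / 2.477 = 8.479
A = (35/8.479)^(1/0.1737) ⇒ ln A = ln(4.128)/0.1737 = 8.1607
A = e^8.1607 ≈ 3501 ha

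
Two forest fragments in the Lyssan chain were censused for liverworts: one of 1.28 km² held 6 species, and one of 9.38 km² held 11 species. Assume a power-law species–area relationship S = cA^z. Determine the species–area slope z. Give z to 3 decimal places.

0.304

Taking logs: ln S = ln c + z ln A, so z = (ln S₂ − ln S₁)/(ln A₂ − ln A₁).
z = ln(11/6) / ln(9.38/1.28) = ln(1.833) / ln(7.328) = 0.6061 / 1.9917 = 0.3043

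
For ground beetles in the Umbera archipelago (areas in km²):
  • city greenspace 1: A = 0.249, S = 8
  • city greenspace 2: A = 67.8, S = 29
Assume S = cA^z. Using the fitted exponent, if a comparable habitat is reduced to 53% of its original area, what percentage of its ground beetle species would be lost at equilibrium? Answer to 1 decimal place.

z = ln(29/8) / ln(67.8/0.249) = 1.2879 / 5.6069 = 0.2297
S_new/S_old = (A_new/A_old)^z = 0.53^0.2297 = exp(0.2297 × -0.6349) = 0.8643
Fraction lost = 1 − 0.8643 = 0.1357

13.6%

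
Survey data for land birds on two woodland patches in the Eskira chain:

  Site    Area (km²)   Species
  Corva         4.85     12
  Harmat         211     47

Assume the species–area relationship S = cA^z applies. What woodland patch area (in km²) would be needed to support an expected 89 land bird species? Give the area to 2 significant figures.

z = ln(47/12) / ln(211/4.85) = 1.3652 / 3.7729 = 0.3619
c = 12 / 4.85^0.3619 = 12 / 1.771 = 6.777
A = (89/6.777)^(1/0.3619) ⇒ ln A = ln(13.13)/0.3619 = 7.1163
A = e^7.1163 ≈ 1232 km²

1200 km²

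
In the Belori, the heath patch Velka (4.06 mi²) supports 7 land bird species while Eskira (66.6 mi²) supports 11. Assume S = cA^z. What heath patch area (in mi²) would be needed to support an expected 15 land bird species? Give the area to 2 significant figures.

450 mi²

z = ln(11/7) / ln(66.6/4.06) = 0.4520 / 2.7975 = 0.1616
c = 7 / 4.06^0.1616 = 7 / 1.254 = 5.582
A = (15/5.582)^(1/0.1616) ⇒ ln A = ln(2.687)/0.1616 = 6.1184
A = e^6.1184 ≈ 454.1 mi²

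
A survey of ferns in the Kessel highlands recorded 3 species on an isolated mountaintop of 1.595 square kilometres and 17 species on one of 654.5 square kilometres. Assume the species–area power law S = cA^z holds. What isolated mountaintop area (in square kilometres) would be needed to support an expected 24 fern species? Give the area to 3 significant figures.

z = ln(17/3) / ln(654.5/1.595) = 1.7346 / 6.0170 = 0.2883
c = 3 / 1.595^0.2883 = 3 / 1.144 = 2.622
A = (24/2.622)^(1/0.2883) ⇒ ln A = ln(9.153)/0.2883 = 7.6801
A = e^7.6801 ≈ 2165 square kilometres

2160 square kilometres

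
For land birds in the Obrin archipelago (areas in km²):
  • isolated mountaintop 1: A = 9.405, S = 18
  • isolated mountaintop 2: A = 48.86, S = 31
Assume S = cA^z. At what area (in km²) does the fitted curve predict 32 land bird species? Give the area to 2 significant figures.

54 km²

z = ln(31/18) / ln(48.86/9.405) = 0.5436 / 1.6477 = 0.3299
c = 18 / 9.405^0.3299 = 18 / 2.095 = 8.593
A = (32/8.593)^(1/0.3299) ⇒ ln A = ln(3.724)/0.3299 = 3.9852
A = e^3.9852 ≈ 53.8 km²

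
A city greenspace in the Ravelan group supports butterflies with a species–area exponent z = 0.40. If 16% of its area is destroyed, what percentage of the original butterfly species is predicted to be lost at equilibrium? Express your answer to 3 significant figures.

S_new/S_old = (A_new/A_old)^z = 0.84^0.4
= exp(0.4 × ln 0.84) = exp(0.4 × -0.1744) = exp(-0.0697) ≈ 0.9326
Fraction lost = 1 − 0.9326 = 0.06736

6.74%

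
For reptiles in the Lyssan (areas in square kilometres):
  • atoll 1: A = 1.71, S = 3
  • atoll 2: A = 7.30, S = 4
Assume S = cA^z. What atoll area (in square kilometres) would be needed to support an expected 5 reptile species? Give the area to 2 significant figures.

23 square kilometres

z = ln(4/3) / ln(7.3/1.71) = 0.2877 / 1.4514 = 0.1982
c = 3 / 1.71^0.1982 = 3 / 1.112 = 2.697
A = (5/2.697)^(1/0.1982) ⇒ ln A = ln(1.854)/0.1982 = 3.1137
A = e^3.1137 ≈ 22.5 square kilometres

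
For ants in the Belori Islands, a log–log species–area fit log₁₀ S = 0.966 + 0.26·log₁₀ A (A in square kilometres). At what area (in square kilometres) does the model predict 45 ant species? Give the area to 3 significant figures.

45 = 9.247 × A^0.26  ⇒  A^0.26 = 45/9.247 = 4.866
ln A = ln(4.866) / 0.26 = 1.5824 / 0.26 = 6.0860
A = e^6.0860 ≈ 439.7 square kilometres

440 square kilometres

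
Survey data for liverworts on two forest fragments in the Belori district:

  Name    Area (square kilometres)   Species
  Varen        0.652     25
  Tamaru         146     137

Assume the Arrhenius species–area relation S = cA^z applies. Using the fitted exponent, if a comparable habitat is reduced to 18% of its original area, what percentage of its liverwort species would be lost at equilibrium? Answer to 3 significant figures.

z = ln(137/25) / ln(146/0.652) = 1.7011 / 5.4113 = 0.3144
S_new/S_old = (A_new/A_old)^z = 0.18^0.3144 = exp(0.3144 × -1.7148) = 0.5833
Fraction lost = 1 − 0.5833 = 0.4167

41.7%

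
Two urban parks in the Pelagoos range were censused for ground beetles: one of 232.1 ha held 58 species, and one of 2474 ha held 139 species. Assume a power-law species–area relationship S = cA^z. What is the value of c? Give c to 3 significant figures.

z = ln(S₂/S₁) / ln(A₂/A₁) = ln(139/58) / ln(2474/232.1) = 0.8740 / 2.3664 = 0.3693
c = S₁ / A₁^z = 58 / 232.1^0.3693 = 58 / 7.477 = 7.757

7.76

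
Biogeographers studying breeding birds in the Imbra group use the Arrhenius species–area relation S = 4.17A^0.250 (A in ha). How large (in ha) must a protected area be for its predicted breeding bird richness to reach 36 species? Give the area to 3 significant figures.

5550 ha

36 = 4.17 × A^0.25  ⇒  A^0.25 = 36/4.17 = 8.633
ln A = ln(8.633) / 0.25 = 2.1556 / 0.25 = 8.6224
A = e^8.6224 ≈ 5555 ha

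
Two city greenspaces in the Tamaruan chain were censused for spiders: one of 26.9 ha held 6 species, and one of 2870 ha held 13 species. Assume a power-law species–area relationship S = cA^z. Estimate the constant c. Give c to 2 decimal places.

3.48

z = ln(S₂/S₁) / ln(A₂/A₁) = ln(13/6) / ln(2870/26.9) = 0.7732 / 4.6699 = 0.1656
c = S₁ / A₁^z = 6 / 26.9^0.1656 = 6 / 1.725 = 3.479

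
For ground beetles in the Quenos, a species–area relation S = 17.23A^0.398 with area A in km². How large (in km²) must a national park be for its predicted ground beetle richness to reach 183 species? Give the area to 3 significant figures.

379 km²

183 = 17.23 × A^0.398  ⇒  A^0.398 = 183/17.23 = 10.62
ln A = ln(10.62) / 0.398 = 2.3628 / 0.398 = 5.9368
A = e^5.9368 ≈ 378.7 km²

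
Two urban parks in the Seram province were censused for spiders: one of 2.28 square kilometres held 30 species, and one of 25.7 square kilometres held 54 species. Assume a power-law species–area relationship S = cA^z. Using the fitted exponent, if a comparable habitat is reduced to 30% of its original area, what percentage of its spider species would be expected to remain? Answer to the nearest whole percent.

z = ln(54/30) / ln(25.7/2.28) = 0.5878 / 2.4223 = 0.2427
S_new/S_old = (A_new/A_old)^z = 0.3^0.2427 = exp(0.2427 × -1.2040) = 0.7467

75%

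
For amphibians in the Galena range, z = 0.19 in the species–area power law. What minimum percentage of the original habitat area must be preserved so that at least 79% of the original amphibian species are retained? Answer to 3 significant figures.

Need (A_new/A_old)^0.19 = 0.79, so A_new/A_old = 0.79^(1/0.19) = 0.79^5.263
ln(A_new/A_old) = ln 0.79 / 0.19 = -0.2357 / 0.19 = -1.2406
A_new/A_old = e^-1.2406 ≈ 0.2892

28.9%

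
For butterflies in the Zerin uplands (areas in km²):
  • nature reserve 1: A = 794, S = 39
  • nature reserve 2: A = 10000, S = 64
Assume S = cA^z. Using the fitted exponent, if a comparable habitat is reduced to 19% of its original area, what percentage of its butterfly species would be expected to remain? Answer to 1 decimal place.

z = ln(64/39) / ln(10000/794) = 0.4953 / 2.5333 = 0.1955
S_new/S_old = (A_new/A_old)^z = 0.19^0.1955 = exp(0.1955 × -1.6607) = 0.7227

72.3%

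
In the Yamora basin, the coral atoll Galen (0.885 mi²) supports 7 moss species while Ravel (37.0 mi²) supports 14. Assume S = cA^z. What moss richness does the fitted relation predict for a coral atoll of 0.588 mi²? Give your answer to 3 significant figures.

6.49

z = ln(14/7) / ln(37/0.885) = 0.6931 / 3.7331 = 0.1857
c = 7 / 0.885^0.1857 = 7 / 0.9776 = 7.161
S₃ = 7.161 × 0.588^0.1857 = 7.161 × 0.9061 ≈ 6.488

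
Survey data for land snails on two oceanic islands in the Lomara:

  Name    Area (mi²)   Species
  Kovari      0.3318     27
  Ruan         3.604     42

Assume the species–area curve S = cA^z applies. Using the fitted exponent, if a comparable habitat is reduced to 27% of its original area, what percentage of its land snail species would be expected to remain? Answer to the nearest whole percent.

78%

z = ln(42/27) / ln(3.604/0.3318) = 0.4418 / 2.3853 = 0.1852
S_new/S_old = (A_new/A_old)^z = 0.27^0.1852 = exp(0.1852 × -1.3093) = 0.7846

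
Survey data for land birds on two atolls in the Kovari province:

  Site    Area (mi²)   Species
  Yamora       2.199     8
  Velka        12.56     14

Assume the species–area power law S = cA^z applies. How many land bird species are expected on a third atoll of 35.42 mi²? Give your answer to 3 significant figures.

19.5

z = ln(14/8) / ln(12.56/2.199) = 0.5596 / 1.7425 = 0.3212
c = 8 / 2.199^0.3212 = 8 / 1.288 = 6.211
S₃ = 6.211 × 35.42^0.3212 = 6.211 × 3.144 ≈ 19.53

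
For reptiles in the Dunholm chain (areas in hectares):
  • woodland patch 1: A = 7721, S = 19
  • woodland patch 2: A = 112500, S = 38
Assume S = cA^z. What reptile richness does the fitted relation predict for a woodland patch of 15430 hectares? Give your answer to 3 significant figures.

22.7

z = ln(38/19) / ln(112500/7721) = 0.6931 / 2.6790 = 0.2587
c = 19 / 7721^0.2587 = 19 / 10.14 = 1.875
S₃ = 1.875 × 15430^0.2587 = 1.875 × 12.12 ≈ 22.73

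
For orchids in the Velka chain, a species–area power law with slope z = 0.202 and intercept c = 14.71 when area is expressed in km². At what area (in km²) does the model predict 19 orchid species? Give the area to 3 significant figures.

19 = 14.71 × A^0.202  ⇒  A^0.202 = 19/14.71 = 1.292
ln A = ln(1.292) / 0.202 = 0.2559 / 0.202 = 1.2669
A = e^1.2669 ≈ 3.55 km²

3.55 km²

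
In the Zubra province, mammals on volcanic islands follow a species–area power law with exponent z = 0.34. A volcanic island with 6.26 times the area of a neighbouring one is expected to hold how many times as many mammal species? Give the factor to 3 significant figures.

S₂/S₁ = (A₂/A₁)^z = 6.26^0.34
ln(S₂/S₁) = 0.34 × ln 6.26 = 0.34 × 1.8342 = 0.6236
S₂/S₁ = e^0.6236 ≈ 1.866

1.87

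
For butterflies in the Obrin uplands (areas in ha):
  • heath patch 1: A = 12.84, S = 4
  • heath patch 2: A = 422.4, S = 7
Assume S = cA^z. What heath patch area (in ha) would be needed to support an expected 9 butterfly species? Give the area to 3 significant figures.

z = ln(7/4) / ln(422.4/12.84) = 0.5596 / 3.4934 = 0.1602
c = 4 / 12.84^0.1602 = 4 / 1.505 = 2.658
A = (9/2.658)^(1/0.1602) ⇒ ln A = ln(3.387)/0.1602 = 7.6148
A = e^7.6148 ≈ 2028 ha

2030 ha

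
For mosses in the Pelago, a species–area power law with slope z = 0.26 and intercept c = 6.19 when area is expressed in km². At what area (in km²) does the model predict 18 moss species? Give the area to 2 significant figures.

18 = 6.19 × A^0.26  ⇒  A^0.26 = 18/6.19 = 2.908
ln A = ln(2.908) / 0.26 = 1.0674 / 0.26 = 4.1055
A = e^4.1055 ≈ 60.67 km²

61 km²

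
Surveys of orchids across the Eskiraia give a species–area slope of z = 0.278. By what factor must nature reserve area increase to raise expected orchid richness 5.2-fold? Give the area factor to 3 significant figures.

376

(A₂/A₁)^0.278 = 5.2, so A₂/A₁ = 5.2^(1/0.278) = 5.2^3.597
ln(A₂/A₁) = ln 5.2 / 0.278 = 1.6487 / 0.278 = 5.9304
A₂/A₁ = e^5.9304 ≈ 376.3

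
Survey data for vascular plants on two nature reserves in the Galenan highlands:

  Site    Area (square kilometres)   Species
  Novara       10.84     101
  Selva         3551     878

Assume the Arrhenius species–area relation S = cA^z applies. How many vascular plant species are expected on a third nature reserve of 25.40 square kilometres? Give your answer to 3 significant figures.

z = ln(878/101) / ln(3551/10.84) = 2.1625 / 5.7917 = 0.3734
c = 101 / 10.84^0.3734 = 101 / 2.435 = 41.48
S₃ = 41.48 × 25.4^0.3734 = 41.48 × 3.346 ≈ 138.8

139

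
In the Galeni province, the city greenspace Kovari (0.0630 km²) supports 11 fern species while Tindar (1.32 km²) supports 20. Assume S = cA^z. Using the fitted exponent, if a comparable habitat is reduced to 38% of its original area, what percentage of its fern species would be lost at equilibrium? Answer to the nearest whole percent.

z = ln(20/11) / ln(1.32/0.063) = 0.5978 / 3.0423 = 0.1965
S_new/S_old = (A_new/A_old)^z = 0.38^0.1965 = exp(0.1965 × -0.9676) = 0.8268
Fraction lost = 1 − 0.8268 = 0.1732

17%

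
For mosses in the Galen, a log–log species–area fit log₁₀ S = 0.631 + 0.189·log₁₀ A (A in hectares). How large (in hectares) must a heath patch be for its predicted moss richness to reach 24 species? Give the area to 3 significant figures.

24 = 4.276 × A^0.189  ⇒  A^0.189 = 24/4.276 = 5.613
ln A = ln(5.613) / 0.189 = 1.7251 / 0.189 = 9.1276
A = e^9.1276 ≈ 9206 hectares

9210 hectares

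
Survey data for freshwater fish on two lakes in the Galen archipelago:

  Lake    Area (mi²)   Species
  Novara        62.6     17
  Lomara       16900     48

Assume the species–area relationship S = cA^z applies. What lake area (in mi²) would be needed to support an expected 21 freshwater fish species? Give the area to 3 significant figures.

196 mi²

z = ln(48/17) / ln(16900/62.6) = 1.0380 / 5.5983 = 0.1854
c = 17 / 62.6^0.1854 = 17 / 2.153 = 7.895
A = (21/7.895)^(1/0.1854) ⇒ ln A = ln(2.66)/0.1854 = 5.2764
A = e^5.2764 ≈ 195.7 mi²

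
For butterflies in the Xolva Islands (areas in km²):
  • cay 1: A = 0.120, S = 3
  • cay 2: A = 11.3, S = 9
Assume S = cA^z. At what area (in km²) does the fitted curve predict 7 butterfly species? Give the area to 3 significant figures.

z = ln(9/3) / ln(11.3/0.12) = 1.0986 / 4.5451 = 0.2417
c = 3 / 0.12^0.2417 = 3 / 0.599 = 5.008
A = (7/5.008)^(1/0.2417) ⇒ ln A = ln(1.398)/0.2417 = 1.3851
A = e^1.3851 ≈ 3.995 km²

4.00 km²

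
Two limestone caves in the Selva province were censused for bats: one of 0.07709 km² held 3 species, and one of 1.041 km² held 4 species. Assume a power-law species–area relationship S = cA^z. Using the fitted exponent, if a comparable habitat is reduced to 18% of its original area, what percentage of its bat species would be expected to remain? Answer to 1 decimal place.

z = ln(4/3) / ln(1.041/0.07709) = 0.2877 / 2.6030 = 0.1105
S_new/S_old = (A_new/A_old)^z = 0.18^0.1105 = exp(0.1105 × -1.7148) = 0.8274

82.7%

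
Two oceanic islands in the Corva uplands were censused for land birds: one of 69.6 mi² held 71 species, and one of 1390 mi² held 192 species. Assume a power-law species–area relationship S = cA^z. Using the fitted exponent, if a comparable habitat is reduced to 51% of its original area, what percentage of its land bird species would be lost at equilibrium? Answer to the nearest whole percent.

z = ln(192/71) / ln(1390/69.6) = 0.9948 / 2.9943 = 0.3322
S_new/S_old = (A_new/A_old)^z = 0.51^0.3322 = exp(0.3322 × -0.6733) = 0.7995
Fraction lost = 1 − 0.7995 = 0.2005

20%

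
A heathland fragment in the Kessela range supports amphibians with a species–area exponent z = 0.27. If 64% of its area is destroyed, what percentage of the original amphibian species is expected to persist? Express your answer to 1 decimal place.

75.9%

S_new/S_old = (A_new/A_old)^z = 0.36^0.27
= exp(0.27 × ln 0.36) = exp(0.27 × -1.0217) = exp(-0.2758) ≈ 0.7589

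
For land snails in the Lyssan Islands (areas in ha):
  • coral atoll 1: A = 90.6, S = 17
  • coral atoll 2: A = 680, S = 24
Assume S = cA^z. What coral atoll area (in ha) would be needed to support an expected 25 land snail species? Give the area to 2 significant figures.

860 ha

z = ln(24/17) / ln(680/90.6) = 0.3448 / 2.0156 = 0.1711
c = 17 / 90.6^0.1711 = 17 / 2.162 = 7.864
A = (25/7.864)^(1/0.1711) ⇒ ln A = ln(3.179)/0.1711 = 6.7607
A = e^6.7607 ≈ 863.2 ha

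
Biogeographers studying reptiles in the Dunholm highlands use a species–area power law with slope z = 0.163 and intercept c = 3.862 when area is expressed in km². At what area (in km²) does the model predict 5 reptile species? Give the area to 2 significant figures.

4.9 km²

5 = 3.862 × A^0.163  ⇒  A^0.163 = 5/3.862 = 1.295
ln A = ln(1.295) / 0.163 = 0.2583 / 0.163 = 1.5844
A = e^1.5844 ≈ 4.876 km²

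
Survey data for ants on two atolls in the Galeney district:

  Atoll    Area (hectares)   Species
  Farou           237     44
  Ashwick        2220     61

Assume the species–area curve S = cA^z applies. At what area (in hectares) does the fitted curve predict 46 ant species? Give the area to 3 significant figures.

321 hectares

z = ln(61/44) / ln(2220/237) = 0.3267 / 2.2372 = 0.1460
c = 44 / 237^0.1460 = 44 / 2.222 = 19.8
A = (46/19.8)^(1/0.1460) ⇒ ln A = ln(2.323)/0.1460 = 5.7725
A = e^5.7725 ≈ 321.3 hectares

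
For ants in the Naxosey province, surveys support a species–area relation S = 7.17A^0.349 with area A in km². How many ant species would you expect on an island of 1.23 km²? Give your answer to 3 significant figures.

7.71

S = 7.17 × 1.23^0.349 = 7.17 × 1.075 ≈ 7.707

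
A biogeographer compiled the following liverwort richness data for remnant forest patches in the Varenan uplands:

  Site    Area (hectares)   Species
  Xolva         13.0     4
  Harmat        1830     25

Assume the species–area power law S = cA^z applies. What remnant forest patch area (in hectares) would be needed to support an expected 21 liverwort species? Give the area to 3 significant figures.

z = ln(25/4) / ln(1830/13) = 1.8326 / 4.9471 = 0.3704
c = 4 / 13^0.3704 = 4 / 2.586 = 1.547
A = (21/1.547)^(1/0.3704) ⇒ ln A = ln(13.58)/0.3704 = 7.0414
A = e^7.0414 ≈ 1143 hectares

1140 hectares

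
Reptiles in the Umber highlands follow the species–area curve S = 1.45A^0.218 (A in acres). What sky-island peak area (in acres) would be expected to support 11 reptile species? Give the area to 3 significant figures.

11 = 1.45 × A^0.218  ⇒  A^0.218 = 11/1.45 = 7.586
ln A = ln(7.586) / 0.218 = 2.0263 / 0.218 = 9.2951
A = e^9.2951 ≈ 10885 acres

10900 acres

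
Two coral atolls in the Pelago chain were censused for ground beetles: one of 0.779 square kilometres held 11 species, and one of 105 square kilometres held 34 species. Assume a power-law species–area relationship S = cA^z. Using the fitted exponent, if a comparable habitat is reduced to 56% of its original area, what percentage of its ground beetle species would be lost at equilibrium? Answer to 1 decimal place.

12.5%

z = ln(34/11) / ln(105/0.779) = 1.1285 / 4.9037 = 0.2301
S_new/S_old = (A_new/A_old)^z = 0.56^0.2301 = exp(0.2301 × -0.5798) = 0.8751
Fraction lost = 1 − 0.8751 = 0.1249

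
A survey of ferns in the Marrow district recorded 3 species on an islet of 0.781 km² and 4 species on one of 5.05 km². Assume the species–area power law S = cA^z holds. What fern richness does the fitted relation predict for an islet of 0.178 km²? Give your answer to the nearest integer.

z = ln(4/3) / ln(5.05/0.781) = 0.2877 / 1.8666 = 0.1541
c = 3 / 0.781^0.1541 = 3 / 0.9626 = 3.116
S₃ = 3.116 × 0.178^0.1541 = 3.116 × 0.7664 ≈ 2.389

2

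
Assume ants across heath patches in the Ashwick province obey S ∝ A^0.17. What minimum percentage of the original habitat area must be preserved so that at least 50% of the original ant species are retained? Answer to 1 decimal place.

1.7%

Need (A_new/A_old)^0.17 = 0.5, so A_new/A_old = 0.5^(1/0.17) = 0.5^5.882
ln(A_new/A_old) = ln 0.5 / 0.17 = -0.6931 / 0.17 = -4.0773
A_new/A_old = e^-4.0773 ≈ 0.01695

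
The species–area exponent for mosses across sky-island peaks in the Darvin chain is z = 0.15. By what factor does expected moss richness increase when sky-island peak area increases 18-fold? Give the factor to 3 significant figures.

1.54

S₂/S₁ = (A₂/A₁)^z = 18^0.15
ln(S₂/S₁) = 0.15 × ln 18 = 0.15 × 2.8904 = 0.4336
S₂/S₁ = e^0.4336 ≈ 1.543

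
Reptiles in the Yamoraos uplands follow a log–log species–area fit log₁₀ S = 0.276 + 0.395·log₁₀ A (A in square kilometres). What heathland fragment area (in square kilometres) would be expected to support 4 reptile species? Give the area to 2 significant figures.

4 = 1.888 × A^0.395  ⇒  A^0.395 = 4/1.888 = 2.119
ln A = ln(2.119) / 0.395 = 0.7508 / 0.395 = 1.9007
A = e^1.9007 ≈ 6.691 square kilometres

6.7 square kilometres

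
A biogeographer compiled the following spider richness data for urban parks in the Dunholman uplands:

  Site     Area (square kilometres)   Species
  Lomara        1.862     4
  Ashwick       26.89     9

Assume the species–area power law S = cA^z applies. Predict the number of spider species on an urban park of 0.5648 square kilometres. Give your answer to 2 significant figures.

z = ln(9/4) / ln(26.89/1.862) = 0.8109 / 2.6701 = 0.3037
c = 4 / 1.862^0.3037 = 4 / 1.208 = 3.312
S₃ = 3.312 × 0.5648^0.3037 = 3.312 × 0.8407 ≈ 2.784

2.8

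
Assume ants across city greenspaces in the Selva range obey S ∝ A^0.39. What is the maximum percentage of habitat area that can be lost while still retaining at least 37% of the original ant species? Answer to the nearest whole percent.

92%

Need (A_new/A_old)^0.39 = 0.37, so A_new/A_old = 0.37^(1/0.39) = 0.37^2.564
ln(A_new/A_old) = ln 0.37 / 0.39 = -0.9943 / 0.39 = -2.5494
A_new/A_old = e^-2.5494 ≈ 0.07813
Fraction that can be lost = 1 − 0.07813 = 0.9219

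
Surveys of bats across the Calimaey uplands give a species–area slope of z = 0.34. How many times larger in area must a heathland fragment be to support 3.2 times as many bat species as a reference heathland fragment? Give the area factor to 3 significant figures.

30.6

(A₂/A₁)^0.34 = 3.2, so A₂/A₁ = 3.2^(1/0.34) = 3.2^2.941
ln(A₂/A₁) = ln 3.2 / 0.34 = 1.1632 / 0.34 = 3.4210
A₂/A₁ = e^3.4210 ≈ 30.6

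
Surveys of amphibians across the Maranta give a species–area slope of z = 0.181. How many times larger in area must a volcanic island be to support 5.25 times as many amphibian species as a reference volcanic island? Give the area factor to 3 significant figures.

(A₂/A₁)^0.181 = 5.25, so A₂/A₁ = 5.25^(1/0.181) = 5.25^5.525
ln(A₂/A₁) = ln 5.25 / 0.181 = 1.6582 / 0.181 = 9.1615
A₂/A₁ = e^9.1615 ≈ 9523

9520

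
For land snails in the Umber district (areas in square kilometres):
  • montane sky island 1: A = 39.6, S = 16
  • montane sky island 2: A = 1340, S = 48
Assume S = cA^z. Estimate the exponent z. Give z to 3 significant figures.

0.312

Taking logs: ln S = ln c + z ln A, so z = (ln S₂ − ln S₁)/(ln A₂ − ln A₁).
z = ln(48/16) / ln(1340/39.6) = ln(3) / ln(33.84) = 1.0986 / 3.5216 = 0.3120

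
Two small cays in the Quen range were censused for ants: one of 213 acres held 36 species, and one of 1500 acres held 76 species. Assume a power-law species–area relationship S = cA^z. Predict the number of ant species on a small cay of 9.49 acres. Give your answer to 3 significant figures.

10.9

z = ln(76/36) / ln(1500/213) = 0.7472 / 1.9519 = 0.3828
c = 36 / 213^0.3828 = 36 / 7.786 = 4.624
S₃ = 4.624 × 9.49^0.3828 = 4.624 × 2.366 ≈ 10.94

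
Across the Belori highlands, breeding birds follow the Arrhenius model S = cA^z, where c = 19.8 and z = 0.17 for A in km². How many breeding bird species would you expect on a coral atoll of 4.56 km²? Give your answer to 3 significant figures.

S = 19.8 × 4.56^0.17 = 19.8 × 1.294 ≈ 25.63

25.6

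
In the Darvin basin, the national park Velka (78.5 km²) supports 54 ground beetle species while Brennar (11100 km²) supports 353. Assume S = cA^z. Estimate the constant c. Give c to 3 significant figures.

z = ln(S₂/S₁) / ln(A₂/A₁) = ln(353/54) / ln(11100/78.5) = 1.8775 / 4.9516 = 0.3792
c = S₁ / A₁^z = 54 / 78.5^0.3792 = 54 / 5.23 = 10.33

10.3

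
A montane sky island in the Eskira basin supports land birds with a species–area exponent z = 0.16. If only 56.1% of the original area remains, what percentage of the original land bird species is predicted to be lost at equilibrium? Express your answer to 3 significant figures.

8.83%

S_new/S_old = (A_new/A_old)^z = 0.561^0.16
= exp(0.16 × ln 0.561) = exp(0.16 × -0.5780) = exp(-0.0925) ≈ 0.9117
Fraction lost = 1 − 0.9117 = 0.08834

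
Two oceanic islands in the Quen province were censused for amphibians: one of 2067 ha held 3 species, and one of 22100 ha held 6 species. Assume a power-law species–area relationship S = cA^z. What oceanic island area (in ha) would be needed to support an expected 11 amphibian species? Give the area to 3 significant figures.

z = ln(6/3) / ln(22100/2067) = 0.6931 / 2.3695 = 0.2925
c = 3 / 2067^0.2925 = 3 / 9.329 = 0.3216
A = (11/0.3216)^(1/0.2925) ⇒ ln A = ln(34.21)/0.2925 = 12.0754
A = e^12.0754 ≈ 175496 ha

175000 ha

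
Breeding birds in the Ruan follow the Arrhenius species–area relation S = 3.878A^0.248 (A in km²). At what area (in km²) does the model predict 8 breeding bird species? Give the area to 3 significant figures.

8 = 3.878 × A^0.248  ⇒  A^0.248 = 8/3.878 = 2.063
ln A = ln(2.063) / 0.248 = 0.7241 / 0.248 = 2.9198
A = e^2.9198 ≈ 18.54 km²

18.5 km²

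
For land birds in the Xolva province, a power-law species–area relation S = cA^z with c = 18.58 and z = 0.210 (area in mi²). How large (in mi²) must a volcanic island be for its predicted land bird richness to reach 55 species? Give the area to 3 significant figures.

176 mi²

55 = 18.58 × A^0.21  ⇒  A^0.21 = 55/18.58 = 2.96
ln A = ln(2.96) / 0.21 = 1.0852 / 0.21 = 5.1678
A = e^5.1678 ≈ 175.5 mi²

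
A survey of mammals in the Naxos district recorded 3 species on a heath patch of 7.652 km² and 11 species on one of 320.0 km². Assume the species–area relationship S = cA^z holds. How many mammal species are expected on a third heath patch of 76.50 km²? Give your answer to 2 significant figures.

z = ln(11/3) / ln(320/7.652) = 1.2993 / 3.7334 = 0.3480
c = 3 / 7.652^0.3480 = 3 / 2.03 = 1.478
S₃ = 1.478 × 76.5^0.3480 = 1.478 × 4.524 ≈ 6.685

6.7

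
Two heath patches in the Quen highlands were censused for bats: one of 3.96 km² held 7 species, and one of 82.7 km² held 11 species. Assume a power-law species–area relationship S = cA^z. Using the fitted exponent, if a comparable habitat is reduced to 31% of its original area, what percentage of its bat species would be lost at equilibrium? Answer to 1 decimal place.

16.0%

z = ln(11/7) / ln(82.7/3.96) = 0.4520 / 3.0390 = 0.1487
S_new/S_old = (A_new/A_old)^z = 0.31^0.1487 = exp(0.1487 × -1.1712) = 0.8401
Fraction lost = 1 − 0.8401 = 0.1599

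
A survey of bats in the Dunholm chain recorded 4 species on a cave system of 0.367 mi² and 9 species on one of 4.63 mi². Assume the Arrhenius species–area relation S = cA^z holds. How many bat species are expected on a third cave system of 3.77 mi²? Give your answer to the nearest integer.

z = ln(9/4) / ln(4.63/0.367) = 0.8109 / 2.5350 = 0.3199
c = 4 / 0.367^0.3199 = 4 / 0.7257 = 5.512
S₃ = 5.512 × 3.77^0.3199 = 5.512 × 1.529 ≈ 8.427

8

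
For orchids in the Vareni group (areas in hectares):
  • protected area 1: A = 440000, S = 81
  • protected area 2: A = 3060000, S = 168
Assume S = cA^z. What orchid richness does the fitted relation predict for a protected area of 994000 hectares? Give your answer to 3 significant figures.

z = ln(168/81) / ln(3060000/440000) = 0.7295 / 1.9394 = 0.3762
c = 81 / 440000^0.3762 = 81 / 132.7 = 0.6105
S₃ = 0.6105 × 994000^0.3762 = 0.6105 × 180.3 ≈ 110.1

110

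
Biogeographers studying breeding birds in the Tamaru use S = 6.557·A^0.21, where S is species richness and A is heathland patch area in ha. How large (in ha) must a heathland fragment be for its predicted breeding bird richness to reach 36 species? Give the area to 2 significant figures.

36 = 6.557 × A^0.21  ⇒  A^0.21 = 36/6.557 = 5.49
ln A = ln(5.49) / 0.21 = 1.7030 / 0.21 = 8.1095
A = e^8.1095 ≈ 3326 ha

3300 ha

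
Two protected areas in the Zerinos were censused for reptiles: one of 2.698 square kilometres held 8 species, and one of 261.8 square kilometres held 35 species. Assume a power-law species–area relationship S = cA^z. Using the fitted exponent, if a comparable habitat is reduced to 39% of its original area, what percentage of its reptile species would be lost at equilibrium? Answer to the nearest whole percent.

26%

z = ln(35/8) / ln(261.8/2.698) = 1.4759 / 4.5751 = 0.3226
S_new/S_old = (A_new/A_old)^z = 0.39^0.3226 = exp(0.3226 × -0.9416) = 0.738
Fraction lost = 1 − 0.738 = 0.262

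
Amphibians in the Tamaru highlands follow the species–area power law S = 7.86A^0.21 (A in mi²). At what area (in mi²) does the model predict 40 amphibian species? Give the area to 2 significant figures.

40 = 7.86 × A^0.21  ⇒  A^0.21 = 40/7.86 = 5.089
ln A = ln(5.089) / 0.21 = 1.6271 / 0.21 = 7.7481
A = e^7.7481 ≈ 2317 mi²

2300 mi²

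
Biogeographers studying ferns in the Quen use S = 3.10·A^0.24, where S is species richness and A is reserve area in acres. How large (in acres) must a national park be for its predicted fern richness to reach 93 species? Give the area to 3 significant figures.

1430000 acres

93 = 3.1 × A^0.24  ⇒  A^0.24 = 93/3.1 = 30
ln A = ln(30) / 0.24 = 3.4012 / 0.24 = 14.1717
A = e^14.1717 ≈ 1427815 acres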